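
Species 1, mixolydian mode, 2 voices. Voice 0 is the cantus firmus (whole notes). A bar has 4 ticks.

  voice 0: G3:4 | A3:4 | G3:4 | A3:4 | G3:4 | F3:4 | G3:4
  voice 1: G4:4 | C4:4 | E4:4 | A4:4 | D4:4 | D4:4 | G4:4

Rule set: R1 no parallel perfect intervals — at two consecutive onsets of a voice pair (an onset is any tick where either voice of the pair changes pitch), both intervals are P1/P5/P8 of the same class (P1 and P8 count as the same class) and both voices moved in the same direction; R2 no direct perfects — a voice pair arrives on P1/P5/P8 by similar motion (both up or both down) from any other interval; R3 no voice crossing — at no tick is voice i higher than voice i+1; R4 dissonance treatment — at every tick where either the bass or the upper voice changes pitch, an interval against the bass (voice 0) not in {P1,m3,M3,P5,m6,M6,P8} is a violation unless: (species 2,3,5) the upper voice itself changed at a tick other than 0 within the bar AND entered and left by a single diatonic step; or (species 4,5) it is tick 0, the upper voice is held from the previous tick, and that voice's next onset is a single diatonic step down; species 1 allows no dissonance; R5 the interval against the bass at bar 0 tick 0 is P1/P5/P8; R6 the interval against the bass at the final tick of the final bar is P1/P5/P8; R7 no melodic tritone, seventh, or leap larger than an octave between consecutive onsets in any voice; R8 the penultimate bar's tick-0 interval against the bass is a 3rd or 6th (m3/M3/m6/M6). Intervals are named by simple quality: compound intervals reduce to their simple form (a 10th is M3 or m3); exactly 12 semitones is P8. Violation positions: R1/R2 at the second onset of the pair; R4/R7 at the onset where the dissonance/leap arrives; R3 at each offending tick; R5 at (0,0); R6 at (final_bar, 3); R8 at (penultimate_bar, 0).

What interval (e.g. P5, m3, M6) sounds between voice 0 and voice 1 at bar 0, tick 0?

voice 0=G3 voice 1=G4 -> P8

P8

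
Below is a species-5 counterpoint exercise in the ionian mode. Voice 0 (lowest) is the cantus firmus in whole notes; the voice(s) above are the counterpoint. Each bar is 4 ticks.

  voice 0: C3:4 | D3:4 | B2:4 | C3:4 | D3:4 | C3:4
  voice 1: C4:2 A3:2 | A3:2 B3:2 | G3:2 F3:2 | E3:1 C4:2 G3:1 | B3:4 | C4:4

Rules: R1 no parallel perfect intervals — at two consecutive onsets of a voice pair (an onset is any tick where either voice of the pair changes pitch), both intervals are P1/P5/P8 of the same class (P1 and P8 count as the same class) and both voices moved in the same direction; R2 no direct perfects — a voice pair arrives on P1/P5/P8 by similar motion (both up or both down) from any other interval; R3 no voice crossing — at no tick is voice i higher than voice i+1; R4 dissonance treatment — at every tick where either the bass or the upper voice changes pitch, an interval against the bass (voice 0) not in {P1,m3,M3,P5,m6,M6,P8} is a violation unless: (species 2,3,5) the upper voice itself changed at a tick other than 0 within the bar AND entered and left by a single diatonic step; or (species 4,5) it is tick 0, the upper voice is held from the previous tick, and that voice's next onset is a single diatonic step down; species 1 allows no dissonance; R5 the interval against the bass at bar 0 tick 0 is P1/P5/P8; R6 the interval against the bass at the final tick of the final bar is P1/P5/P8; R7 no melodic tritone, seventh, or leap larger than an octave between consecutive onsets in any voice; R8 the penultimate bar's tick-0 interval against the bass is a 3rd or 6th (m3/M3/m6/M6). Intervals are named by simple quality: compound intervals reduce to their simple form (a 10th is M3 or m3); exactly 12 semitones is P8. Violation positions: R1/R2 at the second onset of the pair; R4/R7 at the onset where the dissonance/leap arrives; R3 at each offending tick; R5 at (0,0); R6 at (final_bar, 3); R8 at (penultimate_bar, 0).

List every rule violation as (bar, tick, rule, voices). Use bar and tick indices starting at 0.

No violations across 6 bars (C3..C3 vs C4..C4).

bar 0: v0=C3 v1=C4 downbeat P8
bar 1: v0=D3 v1=A3 downbeat P5
bar 2: v0=B2 v1=G3 downbeat m6
bar 3: v0=C3 v1=E3 downbeat M3
bar 4: v0=D3 v1=B3 downbeat M6
bar 5: v0=C3 v1=C4 downbeat P8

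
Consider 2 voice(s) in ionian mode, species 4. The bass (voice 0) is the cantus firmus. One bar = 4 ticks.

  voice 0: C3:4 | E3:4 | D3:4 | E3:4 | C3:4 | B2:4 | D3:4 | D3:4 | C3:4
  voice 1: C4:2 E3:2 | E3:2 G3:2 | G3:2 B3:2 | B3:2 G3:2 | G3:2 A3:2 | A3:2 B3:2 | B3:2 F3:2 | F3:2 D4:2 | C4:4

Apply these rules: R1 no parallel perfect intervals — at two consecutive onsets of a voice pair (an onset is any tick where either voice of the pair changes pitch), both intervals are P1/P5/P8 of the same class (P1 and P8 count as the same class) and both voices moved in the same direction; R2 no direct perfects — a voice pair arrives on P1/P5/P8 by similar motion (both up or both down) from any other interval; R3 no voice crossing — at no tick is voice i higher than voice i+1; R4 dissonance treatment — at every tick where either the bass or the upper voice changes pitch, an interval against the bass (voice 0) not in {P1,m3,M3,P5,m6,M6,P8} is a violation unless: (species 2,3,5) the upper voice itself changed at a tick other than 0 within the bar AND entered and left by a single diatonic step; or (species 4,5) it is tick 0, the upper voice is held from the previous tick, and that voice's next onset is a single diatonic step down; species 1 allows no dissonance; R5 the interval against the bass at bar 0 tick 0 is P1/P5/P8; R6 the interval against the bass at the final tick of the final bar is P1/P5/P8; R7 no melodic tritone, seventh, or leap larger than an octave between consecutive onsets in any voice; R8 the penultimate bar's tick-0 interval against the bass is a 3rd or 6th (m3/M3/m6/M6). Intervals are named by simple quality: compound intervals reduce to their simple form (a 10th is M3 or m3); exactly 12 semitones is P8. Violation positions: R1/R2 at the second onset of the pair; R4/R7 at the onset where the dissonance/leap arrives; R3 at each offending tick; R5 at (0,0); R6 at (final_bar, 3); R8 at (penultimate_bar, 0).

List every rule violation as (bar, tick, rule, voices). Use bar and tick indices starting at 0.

bar 0: v0=C3 v1=C4 downbeat P8
bar 1: v0=E3 v1=E3 downbeat P1
bar 2: v0=D3 v1=G3 downbeat P4
bar 3: v0=E3 v1=B3 downbeat P5
bar 4: v0=C3 v1=G3 downbeat P5
bar 5: v0=B2 v1=A3 downbeat m7
bar 6: v0=D3 v1=B3 downbeat M6
bar 7: v0=D3 v1=F3 downbeat m3
bar 8: v0=C3 v1=C4 downbeat P8
  -> R4 @ bar 2 tick 0 v(0, 1): D3/G3 P4 untreated
  -> R4 @ bar 5 tick 0 v(0, 1): B2/A3 m7 untreated
  -> R7 @ bar 6 tick 2 v(1,): B3->F3 leap 6st
  -> R1 @ bar 8 tick 0 v(0, 1): D3/D4 P8 -> C3/C4 P8 similar

(2, 0, R4, (0, 1))
(5, 0, R4, (0, 1))
(6, 2, R7, (1,))
(8, 0, R1, (0, 1))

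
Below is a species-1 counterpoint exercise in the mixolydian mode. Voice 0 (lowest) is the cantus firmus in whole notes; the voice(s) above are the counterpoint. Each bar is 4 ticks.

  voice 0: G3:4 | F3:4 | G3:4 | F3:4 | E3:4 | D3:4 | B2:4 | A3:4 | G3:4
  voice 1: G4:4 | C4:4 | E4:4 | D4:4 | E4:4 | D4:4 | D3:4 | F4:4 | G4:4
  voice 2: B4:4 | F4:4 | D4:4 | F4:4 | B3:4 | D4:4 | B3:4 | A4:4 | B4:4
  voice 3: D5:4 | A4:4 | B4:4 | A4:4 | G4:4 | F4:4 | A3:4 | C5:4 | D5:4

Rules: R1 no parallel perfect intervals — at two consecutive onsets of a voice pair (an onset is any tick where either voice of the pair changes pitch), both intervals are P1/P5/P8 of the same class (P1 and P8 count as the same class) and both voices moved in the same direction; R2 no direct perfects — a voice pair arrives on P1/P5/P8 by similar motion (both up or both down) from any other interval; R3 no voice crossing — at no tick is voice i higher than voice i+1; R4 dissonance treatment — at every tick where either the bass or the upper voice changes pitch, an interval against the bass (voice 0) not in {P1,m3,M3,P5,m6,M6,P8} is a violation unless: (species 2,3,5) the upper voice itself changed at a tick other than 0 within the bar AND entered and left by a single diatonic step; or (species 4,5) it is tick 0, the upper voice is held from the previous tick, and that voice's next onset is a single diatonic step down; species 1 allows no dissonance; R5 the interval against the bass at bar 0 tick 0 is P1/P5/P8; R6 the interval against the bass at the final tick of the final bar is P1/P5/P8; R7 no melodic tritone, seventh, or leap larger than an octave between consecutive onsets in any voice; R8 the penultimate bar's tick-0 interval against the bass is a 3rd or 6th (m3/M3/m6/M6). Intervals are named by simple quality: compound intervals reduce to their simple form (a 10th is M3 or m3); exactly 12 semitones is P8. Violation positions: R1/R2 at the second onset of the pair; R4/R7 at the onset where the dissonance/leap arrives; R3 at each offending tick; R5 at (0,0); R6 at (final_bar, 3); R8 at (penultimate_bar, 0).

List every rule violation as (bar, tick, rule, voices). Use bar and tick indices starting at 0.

bar 0: v0=G3 v1=G4 v2=B4 v3=D5 downbeat P5
bar 1: v0=F3 v1=C4 v2=F4 v3=A4 downbeat M3
bar 2: v0=G3 v1=E4 v2=D4 v3=B4 downbeat M3
bar 3: v0=F3 v1=D4 v2=F4 v3=A4 downbeat M3
bar 4: v0=E3 v1=E4 v2=B3 v3=G4 downbeat m3
bar 5: v0=D3 v1=D4 v2=D4 v3=F4 downbeat m3
bar 6: v0=B2 v1=D3 v2=B3 v3=A3 downbeat m7
bar 7: v0=A3 v1=F4 v2=A4 v3=C5 downbeat m3
bar 8: v0=G3 v1=G4 v2=B4 v3=D5 downbeat P5
  -> R5 @ bar 0 tick 0 v(0, 2): opens on M3
  -> R2 @ bar 1 tick 0 v(0, 1): G3/G4 P8 -> F3/C4 P5 similar
  -> R2 @ bar 1 tick 0 v(0, 2): G3/B4 M3 -> F3/F4 P8 similar
  -> R7 @ bar 1 tick 0 v(2,): B4->F4 leap 6st
  -> R2 @ bar 2 tick 0 v(1, 3): C4/A4 M6 -> E4/B4 P5 similar
  -> R3 @ bar 2 tick 0 v(1, 2): E4 above D4
  -> R3 @ bar 2 tick 1 v(1, 2): E4 above D4
  -> R3 @ bar 2 tick 2 v(1, 2): E4 above D4
  -> R3 @ bar 2 tick 3 v(1, 2): E4 above D4
  -> R1 @ bar 3 tick 0 v(1, 3): E4/B4 P5 -> D4/A4 P5 similar
  -> R2 @ bar 4 tick 0 v(0, 2): F3/F4 P8 -> E3/B3 P5 similar
  -> R3 @ bar 4 tick 0 v(1, 2): E4 above B3
  -> R7 @ bar 4 tick 0 v(2,): F4->B3 leap 6st
  -> R3 @ bar 4 tick 1 v(1, 2): E4 above B3
  -> R3 @ bar 4 tick 2 v(1, 2): E4 above B3
  -> R3 @ bar 4 tick 3 v(1, 2): E4 above B3
  -> R1 @ bar 5 tick 0 v(0, 1): E3/E4 P8 -> D3/D4 P8 similar
  -> R1 @ bar 6 tick 0 v(0, 2): D3/D4 P8 -> B2/B3 P8 similar
  -> R2 @ bar 6 tick 0 v(1, 3): D4/F4 m3 -> D3/A3 P5 similar
  -> R3 @ bar 6 tick 0 v(2, 3): B3 above A3
  -> R4 @ bar 6 tick 0 v(0, 3): B2/A3 m7 untreated
  -> R3 @ bar 6 tick 1 v(2, 3): B3 above A3
  -> R3 @ bar 6 tick 2 v(2, 3): B3 above A3
  -> R3 @ bar 6 tick 3 v(2, 3): B3 above A3
  -> R1 @ bar 7 tick 0 v(0, 2): B2/B3 P8 -> A3/A4 P8 similar
  -> R1 @ bar 7 tick 0 v(1, 3): D3/A3 P5 -> F4/C5 P5 similar
  -> R7 @ bar 7 tick 0 v(0,): B2->A3 leap 10st
  -> R7 @ bar 7 tick 0 v(1,): D3->F4 leap 15st
  -> R7 @ bar 7 tick 0 v(2,): B3->A4 leap 10st
  -> R7 @ bar 7 tick 0 v(3,): A3->C5 leap 15st
  -> R8 @ bar 7 tick 0 v(0, 2): penult P8 not 3rd/6th
  -> R1 @ bar 8 tick 0 v(1, 3): F4/C5 P5 -> G4/D5 P5 similar
  -> R6 @ bar 8 tick 3 v(0, 2): closes on M3

(0, 0, R5, (0, 2))
(1, 0, R2, (0, 1))
(1, 0, R2, (0, 2))
(1, 0, R7, (2,))
(2, 0, R2, (1, 3))
(2, 0, R3, (1, 2))
(2, 1, R3, (1, 2))
(2, 2, R3, (1, 2))
(2, 3, R3, (1, 2))
(3, 0, R1, (1, 3))
(4, 0, R2, (0, 2))
(4, 0, R3, (1, 2))
(4, 0, R7, (2,))
(4, 1, R3, (1, 2))
(4, 2, R3, (1, 2))
(4, 3, R3, (1, 2))
(5, 0, R1, (0, 1))
(6, 0, R1, (0, 2))
(6, 0, R2, (1, 3))
(6, 0, R3, (2, 3))
(6, 0, R4, (0, 3))
(6, 1, R3, (2, 3))
(6, 2, R3, (2, 3))
(6, 3, R3, (2, 3))
(7, 0, R1, (0, 2))
(7, 0, R1, (1, 3))
(7, 0, R7, (0,))
(7, 0, R7, (1,))
(7, 0, R7, (2,))
(7, 0, R7, (3,))
(7, 0, R8, (0, 2))
(8, 0, R1, (1, 3))
(8, 3, R6, (0, 2))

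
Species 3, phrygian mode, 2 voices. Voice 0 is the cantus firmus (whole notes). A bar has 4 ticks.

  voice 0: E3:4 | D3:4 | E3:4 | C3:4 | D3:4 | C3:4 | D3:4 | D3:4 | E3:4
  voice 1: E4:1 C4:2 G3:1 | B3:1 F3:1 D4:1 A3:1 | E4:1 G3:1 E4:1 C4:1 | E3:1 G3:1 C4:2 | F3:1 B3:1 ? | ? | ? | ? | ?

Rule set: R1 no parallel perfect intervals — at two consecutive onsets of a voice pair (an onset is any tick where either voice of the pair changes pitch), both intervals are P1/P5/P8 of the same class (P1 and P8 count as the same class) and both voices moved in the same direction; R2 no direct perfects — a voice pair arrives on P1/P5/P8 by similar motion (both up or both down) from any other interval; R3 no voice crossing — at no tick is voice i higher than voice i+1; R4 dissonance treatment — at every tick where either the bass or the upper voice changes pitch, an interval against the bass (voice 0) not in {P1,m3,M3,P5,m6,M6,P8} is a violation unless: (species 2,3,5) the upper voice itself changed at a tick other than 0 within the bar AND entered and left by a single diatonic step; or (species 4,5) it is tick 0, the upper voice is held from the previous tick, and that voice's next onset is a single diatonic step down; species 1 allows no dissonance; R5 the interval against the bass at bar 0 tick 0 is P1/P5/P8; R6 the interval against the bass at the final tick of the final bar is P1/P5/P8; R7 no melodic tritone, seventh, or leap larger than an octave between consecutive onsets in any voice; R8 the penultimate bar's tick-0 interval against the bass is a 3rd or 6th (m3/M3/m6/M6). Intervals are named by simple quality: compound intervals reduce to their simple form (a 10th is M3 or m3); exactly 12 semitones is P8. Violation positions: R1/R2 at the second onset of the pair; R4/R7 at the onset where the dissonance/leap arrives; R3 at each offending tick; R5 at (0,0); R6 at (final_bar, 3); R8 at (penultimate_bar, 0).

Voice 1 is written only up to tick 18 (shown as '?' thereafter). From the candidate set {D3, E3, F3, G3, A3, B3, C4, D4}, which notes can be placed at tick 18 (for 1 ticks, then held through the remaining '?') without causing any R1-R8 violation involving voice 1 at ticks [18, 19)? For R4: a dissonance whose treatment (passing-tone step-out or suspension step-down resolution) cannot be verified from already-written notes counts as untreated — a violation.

D3: legal
E3: violates R4
F3: violates R7
G3: violates R4
A3: legal
B3: legal
C4: violates R4
D4: legal

{A3, B3, D3, D4}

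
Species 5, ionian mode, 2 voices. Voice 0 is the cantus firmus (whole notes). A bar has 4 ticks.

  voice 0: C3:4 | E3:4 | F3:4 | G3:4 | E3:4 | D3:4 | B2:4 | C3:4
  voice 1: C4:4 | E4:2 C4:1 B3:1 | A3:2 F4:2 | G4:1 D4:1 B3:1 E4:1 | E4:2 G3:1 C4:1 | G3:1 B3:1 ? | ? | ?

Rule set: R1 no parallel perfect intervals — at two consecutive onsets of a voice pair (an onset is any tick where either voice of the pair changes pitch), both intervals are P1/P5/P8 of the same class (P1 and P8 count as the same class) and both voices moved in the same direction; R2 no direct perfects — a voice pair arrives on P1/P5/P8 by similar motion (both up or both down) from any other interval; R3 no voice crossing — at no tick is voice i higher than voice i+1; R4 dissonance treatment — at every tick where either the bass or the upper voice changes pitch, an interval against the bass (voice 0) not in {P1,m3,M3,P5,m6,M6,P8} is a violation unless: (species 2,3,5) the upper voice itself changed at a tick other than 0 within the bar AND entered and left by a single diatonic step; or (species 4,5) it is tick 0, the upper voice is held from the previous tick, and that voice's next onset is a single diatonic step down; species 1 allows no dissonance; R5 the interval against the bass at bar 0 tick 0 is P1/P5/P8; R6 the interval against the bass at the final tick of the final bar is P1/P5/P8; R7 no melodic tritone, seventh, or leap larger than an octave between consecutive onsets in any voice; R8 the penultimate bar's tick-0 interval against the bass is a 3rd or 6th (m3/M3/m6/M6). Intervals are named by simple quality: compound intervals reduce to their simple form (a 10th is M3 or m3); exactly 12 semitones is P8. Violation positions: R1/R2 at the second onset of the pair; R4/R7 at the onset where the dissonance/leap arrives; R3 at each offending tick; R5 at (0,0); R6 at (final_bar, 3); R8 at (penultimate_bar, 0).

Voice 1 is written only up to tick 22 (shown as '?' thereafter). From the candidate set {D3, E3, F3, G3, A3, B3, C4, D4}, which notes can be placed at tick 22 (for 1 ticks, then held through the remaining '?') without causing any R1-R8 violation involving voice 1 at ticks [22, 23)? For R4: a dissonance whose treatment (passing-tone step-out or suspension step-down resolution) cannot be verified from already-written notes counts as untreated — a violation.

{A3, B3, D3, D4}

D3: legal
E3: violates R4
F3: violates R7
G3: violates R4
A3: legal
B3: legal
C4: violates R4
D4: legal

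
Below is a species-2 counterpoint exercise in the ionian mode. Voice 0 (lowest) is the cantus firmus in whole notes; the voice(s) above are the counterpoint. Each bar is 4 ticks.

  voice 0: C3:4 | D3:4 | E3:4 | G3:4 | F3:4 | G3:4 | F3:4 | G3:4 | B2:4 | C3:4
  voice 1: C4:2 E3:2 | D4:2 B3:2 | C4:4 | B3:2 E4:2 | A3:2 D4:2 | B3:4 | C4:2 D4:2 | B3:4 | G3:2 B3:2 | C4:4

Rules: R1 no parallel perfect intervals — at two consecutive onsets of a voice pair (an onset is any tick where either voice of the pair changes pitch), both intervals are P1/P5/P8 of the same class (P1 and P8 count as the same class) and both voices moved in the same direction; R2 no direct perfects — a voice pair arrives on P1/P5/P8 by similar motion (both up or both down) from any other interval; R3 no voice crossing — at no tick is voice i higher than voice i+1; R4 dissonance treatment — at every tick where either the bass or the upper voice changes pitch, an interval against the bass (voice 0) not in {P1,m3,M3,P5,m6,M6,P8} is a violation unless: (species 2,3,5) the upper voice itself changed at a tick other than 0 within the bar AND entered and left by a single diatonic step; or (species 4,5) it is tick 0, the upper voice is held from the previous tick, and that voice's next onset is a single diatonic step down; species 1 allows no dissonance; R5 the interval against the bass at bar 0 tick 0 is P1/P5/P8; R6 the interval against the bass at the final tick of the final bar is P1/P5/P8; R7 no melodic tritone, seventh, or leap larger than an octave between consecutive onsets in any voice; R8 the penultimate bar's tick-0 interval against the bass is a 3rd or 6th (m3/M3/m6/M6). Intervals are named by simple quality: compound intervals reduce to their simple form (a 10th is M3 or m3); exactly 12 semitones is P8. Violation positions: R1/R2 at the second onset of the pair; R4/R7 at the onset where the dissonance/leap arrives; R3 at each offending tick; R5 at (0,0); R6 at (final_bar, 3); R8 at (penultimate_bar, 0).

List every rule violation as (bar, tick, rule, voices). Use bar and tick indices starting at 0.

(1, 0, R2, (0, 1))
(1, 0, R7, (1,))
(9, 0, R1, (0, 1))

bar 0: v0=C3 v1=C4 downbeat P8
bar 1: v0=D3 v1=D4 downbeat P8
bar 2: v0=E3 v1=C4 downbeat m6
bar 3: v0=G3 v1=B3 downbeat M3
bar 4: v0=F3 v1=A3 downbeat M3
bar 5: v0=G3 v1=B3 downbeat M3
bar 6: v0=F3 v1=C4 downbeat P5
bar 7: v0=G3 v1=B3 downbeat M3
bar 8: v0=B2 v1=G3 downbeat m6
bar 9: v0=C3 v1=C4 downbeat P8
  -> R2 @ bar 1 tick 0 v(0, 1): C3/E3 M3 -> D3/D4 P8 similar
  -> R7 @ bar 1 tick 0 v(1,): E3->D4 leap 10st
  -> R1 @ bar 9 tick 0 v(0, 1): B2/B3 P8 -> C3/C4 P8 similar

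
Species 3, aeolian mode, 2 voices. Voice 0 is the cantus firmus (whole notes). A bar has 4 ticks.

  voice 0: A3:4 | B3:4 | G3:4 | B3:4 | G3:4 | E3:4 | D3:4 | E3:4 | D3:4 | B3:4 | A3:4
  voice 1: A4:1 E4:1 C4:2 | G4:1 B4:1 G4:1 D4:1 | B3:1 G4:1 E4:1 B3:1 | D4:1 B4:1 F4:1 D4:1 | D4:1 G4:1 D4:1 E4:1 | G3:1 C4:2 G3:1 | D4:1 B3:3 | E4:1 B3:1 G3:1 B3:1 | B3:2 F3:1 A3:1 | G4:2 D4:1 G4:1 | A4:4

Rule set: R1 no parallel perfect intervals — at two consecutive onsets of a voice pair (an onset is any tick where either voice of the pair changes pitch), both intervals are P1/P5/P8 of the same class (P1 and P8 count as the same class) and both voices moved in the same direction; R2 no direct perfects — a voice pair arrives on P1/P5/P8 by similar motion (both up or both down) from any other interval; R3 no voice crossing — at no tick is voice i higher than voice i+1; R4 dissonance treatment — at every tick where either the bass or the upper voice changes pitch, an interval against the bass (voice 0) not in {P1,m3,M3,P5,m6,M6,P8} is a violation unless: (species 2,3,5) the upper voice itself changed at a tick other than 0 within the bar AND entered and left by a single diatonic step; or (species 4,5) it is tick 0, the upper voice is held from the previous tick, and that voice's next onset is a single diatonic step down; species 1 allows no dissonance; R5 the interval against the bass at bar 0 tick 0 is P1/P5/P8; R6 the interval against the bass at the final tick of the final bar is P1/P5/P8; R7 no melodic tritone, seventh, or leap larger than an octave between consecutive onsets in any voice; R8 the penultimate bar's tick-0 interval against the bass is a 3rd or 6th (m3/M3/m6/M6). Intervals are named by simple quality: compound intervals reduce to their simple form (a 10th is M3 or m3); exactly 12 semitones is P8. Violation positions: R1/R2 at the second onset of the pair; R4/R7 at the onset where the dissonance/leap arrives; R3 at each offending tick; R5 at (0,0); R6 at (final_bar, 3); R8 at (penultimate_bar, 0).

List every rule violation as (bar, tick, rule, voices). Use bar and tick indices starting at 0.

(3, 2, R4, (0, 1))
(3, 2, R7, (1,))
(7, 0, R2, (0, 1))
(8, 2, R7, (1,))
(9, 0, R7, (1,))

bar 0: v0=A3 v1=A4 downbeat P8
bar 1: v0=B3 v1=G4 downbeat m6
bar 2: v0=G3 v1=B3 downbeat M3
bar 3: v0=B3 v1=D4 downbeat m3
bar 4: v0=G3 v1=D4 downbeat P5
bar 5: v0=E3 v1=G3 downbeat m3
bar 6: v0=D3 v1=D4 downbeat P8
bar 7: v0=E3 v1=E4 downbeat P8
bar 8: v0=D3 v1=B3 downbeat M6
bar 9: v0=B3 v1=G4 downbeat m6
bar 10: v0=A3 v1=A4 downbeat P8
  -> R4 @ bar 3 tick 2 v(0, 1): B3/F4 TT untreated
  -> R7 @ bar 3 tick 2 v(1,): B4->F4 leap 6st
  -> R2 @ bar 7 tick 0 v(0, 1): D3/B3 M6 -> E3/E4 P8 similar
  -> R7 @ bar 8 tick 2 v(1,): B3->F3 leap 6st
  -> R7 @ bar 9 tick 0 v(1,): A3->G4 leap 10st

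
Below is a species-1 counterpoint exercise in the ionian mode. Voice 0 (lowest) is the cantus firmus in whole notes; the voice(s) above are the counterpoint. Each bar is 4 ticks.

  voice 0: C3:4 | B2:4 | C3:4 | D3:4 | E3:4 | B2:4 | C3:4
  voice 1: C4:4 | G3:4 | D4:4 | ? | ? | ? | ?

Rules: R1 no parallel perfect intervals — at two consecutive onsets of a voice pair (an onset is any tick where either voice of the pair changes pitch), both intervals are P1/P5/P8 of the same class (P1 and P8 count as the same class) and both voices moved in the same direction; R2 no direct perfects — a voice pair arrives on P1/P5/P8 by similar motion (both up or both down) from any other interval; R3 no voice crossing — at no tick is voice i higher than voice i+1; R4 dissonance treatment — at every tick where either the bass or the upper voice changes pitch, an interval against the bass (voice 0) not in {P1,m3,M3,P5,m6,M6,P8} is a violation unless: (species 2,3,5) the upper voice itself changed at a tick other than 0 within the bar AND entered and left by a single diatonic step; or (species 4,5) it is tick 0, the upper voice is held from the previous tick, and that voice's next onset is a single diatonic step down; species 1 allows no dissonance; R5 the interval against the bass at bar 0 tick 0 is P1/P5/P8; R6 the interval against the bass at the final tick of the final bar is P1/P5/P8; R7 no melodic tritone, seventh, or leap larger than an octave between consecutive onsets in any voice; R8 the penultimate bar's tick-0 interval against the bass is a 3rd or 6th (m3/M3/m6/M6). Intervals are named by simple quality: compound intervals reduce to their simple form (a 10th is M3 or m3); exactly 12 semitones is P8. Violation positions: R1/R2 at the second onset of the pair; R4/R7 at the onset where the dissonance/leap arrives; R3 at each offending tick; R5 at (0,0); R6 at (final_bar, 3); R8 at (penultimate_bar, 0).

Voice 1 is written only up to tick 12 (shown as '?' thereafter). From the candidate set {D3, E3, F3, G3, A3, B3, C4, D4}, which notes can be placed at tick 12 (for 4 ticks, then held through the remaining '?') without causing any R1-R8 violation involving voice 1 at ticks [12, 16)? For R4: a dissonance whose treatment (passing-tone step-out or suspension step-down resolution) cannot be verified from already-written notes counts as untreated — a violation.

D3: legal
E3: violates R4,R7
F3: legal
G3: violates R4
A3: legal
B3: legal
C4: violates R4
D4: legal

{A3, B3, D3, D4, F3}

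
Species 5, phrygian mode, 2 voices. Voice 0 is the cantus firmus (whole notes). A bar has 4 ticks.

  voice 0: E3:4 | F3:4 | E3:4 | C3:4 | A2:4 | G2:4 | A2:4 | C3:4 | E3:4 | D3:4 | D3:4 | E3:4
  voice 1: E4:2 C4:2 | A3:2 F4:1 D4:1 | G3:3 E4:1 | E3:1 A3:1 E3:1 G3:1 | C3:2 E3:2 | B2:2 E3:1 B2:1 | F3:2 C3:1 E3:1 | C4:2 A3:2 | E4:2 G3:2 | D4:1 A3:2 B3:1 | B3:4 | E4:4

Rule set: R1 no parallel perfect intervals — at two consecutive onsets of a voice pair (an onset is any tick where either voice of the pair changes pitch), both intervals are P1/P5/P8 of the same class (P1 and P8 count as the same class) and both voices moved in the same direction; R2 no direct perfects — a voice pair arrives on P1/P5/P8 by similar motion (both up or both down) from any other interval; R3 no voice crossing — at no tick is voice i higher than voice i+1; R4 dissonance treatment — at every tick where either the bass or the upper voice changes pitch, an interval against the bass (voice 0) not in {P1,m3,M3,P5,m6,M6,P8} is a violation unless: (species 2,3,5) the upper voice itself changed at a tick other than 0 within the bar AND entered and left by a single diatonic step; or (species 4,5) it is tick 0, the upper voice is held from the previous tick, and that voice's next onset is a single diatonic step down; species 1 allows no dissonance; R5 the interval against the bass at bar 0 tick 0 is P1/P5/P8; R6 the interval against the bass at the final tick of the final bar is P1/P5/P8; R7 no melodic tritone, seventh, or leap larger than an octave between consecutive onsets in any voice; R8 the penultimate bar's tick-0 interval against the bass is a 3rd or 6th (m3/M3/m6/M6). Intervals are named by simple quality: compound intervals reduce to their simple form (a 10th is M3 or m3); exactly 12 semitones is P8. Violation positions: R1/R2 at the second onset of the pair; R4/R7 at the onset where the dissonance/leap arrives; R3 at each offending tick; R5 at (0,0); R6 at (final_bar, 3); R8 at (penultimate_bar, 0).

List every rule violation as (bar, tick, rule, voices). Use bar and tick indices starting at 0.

(6, 0, R7, (1,))
(7, 0, R2, (0, 1))
(8, 0, R2, (0, 1))
(11, 0, R2, (0, 1))

bar 0: v0=E3 v1=E4 downbeat P8
bar 1: v0=F3 v1=A3 downbeat M3
bar 2: v0=E3 v1=G3 downbeat m3
bar 3: v0=C3 v1=E3 downbeat M3
bar 4: v0=A2 v1=C3 downbeat m3
bar 5: v0=G2 v1=B2 downbeat M3
bar 6: v0=A2 v1=F3 downbeat m6
bar 7: v0=C3 v1=C4 downbeat P8
bar 8: v0=E3 v1=E4 downbeat P8
bar 9: v0=D3 v1=D4 downbeat P8
bar 10: v0=D3 v1=B3 downbeat M6
bar 11: v0=E3 v1=E4 downbeat P8
  -> R7 @ bar 6 tick 0 v(1,): B2->F3 leap 6st
  -> R2 @ bar 7 tick 0 v(0, 1): A2/E3 P5 -> C3/C4 P8 similar
  -> R2 @ bar 8 tick 0 v(0, 1): C3/A3 M6 -> E3/E4 P8 similar
  -> R2 @ bar 11 tick 0 v(0, 1): D3/B3 M6 -> E3/E4 P8 similar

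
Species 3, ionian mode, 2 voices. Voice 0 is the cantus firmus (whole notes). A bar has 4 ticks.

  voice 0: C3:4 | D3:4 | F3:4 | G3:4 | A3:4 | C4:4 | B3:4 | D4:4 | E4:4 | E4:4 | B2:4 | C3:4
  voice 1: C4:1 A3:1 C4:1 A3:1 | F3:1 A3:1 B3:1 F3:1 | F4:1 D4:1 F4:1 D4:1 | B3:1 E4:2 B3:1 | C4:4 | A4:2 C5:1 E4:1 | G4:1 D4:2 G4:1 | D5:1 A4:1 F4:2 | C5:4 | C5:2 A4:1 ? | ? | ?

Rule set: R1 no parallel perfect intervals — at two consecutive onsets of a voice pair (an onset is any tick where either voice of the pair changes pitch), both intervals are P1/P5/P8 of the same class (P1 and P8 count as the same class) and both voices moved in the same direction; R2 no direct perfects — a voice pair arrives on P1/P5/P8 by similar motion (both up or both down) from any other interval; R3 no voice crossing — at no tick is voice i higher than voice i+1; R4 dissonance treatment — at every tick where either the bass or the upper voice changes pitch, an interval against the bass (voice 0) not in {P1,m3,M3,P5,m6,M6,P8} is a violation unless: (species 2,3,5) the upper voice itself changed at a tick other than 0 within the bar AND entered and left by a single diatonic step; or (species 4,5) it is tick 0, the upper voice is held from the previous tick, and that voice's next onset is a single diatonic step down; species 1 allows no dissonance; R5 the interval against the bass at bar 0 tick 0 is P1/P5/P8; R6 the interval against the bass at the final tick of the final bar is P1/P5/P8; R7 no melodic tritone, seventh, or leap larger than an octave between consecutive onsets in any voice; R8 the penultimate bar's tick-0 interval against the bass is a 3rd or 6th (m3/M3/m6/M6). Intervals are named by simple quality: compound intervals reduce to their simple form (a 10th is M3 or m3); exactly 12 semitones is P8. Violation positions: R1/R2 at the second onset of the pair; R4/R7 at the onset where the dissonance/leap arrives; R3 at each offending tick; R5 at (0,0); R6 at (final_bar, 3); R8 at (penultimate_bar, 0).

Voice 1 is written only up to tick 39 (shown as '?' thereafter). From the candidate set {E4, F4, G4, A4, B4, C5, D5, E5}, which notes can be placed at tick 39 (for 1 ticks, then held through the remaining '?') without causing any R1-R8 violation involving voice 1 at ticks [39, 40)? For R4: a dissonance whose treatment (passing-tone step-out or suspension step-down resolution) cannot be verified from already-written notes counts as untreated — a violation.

{A4, B4, C5, E4, E5, G4}

E4: legal
F4: violates R4
G4: legal
A4: legal
B4: legal
C5: legal
D5: violates R4
E5: legal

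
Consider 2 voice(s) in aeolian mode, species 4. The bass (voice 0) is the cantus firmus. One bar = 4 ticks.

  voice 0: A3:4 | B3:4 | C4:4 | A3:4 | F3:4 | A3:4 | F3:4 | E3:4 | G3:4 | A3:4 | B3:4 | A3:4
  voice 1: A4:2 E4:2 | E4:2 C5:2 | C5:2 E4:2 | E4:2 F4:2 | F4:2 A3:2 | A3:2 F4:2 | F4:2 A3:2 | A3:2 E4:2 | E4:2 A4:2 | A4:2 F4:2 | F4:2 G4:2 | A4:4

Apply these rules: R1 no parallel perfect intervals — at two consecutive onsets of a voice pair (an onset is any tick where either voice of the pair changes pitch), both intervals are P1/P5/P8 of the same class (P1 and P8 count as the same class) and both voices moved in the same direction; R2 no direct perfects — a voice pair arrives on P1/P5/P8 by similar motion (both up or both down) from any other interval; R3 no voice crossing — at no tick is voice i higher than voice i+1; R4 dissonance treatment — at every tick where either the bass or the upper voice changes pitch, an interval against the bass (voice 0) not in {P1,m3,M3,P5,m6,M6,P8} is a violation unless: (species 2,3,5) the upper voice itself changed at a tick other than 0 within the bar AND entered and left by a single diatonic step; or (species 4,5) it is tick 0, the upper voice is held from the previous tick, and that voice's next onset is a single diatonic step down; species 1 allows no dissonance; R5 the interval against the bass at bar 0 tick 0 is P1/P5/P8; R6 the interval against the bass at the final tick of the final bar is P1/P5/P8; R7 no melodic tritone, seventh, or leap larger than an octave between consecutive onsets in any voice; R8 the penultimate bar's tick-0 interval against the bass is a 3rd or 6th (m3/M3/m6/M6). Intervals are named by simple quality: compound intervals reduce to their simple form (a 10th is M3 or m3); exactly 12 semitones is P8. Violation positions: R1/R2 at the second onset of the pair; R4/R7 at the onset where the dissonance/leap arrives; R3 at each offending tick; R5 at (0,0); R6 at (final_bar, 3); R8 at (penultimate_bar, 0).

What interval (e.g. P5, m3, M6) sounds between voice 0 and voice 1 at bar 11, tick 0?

voice 0=A3 voice 1=A4 -> P8

P8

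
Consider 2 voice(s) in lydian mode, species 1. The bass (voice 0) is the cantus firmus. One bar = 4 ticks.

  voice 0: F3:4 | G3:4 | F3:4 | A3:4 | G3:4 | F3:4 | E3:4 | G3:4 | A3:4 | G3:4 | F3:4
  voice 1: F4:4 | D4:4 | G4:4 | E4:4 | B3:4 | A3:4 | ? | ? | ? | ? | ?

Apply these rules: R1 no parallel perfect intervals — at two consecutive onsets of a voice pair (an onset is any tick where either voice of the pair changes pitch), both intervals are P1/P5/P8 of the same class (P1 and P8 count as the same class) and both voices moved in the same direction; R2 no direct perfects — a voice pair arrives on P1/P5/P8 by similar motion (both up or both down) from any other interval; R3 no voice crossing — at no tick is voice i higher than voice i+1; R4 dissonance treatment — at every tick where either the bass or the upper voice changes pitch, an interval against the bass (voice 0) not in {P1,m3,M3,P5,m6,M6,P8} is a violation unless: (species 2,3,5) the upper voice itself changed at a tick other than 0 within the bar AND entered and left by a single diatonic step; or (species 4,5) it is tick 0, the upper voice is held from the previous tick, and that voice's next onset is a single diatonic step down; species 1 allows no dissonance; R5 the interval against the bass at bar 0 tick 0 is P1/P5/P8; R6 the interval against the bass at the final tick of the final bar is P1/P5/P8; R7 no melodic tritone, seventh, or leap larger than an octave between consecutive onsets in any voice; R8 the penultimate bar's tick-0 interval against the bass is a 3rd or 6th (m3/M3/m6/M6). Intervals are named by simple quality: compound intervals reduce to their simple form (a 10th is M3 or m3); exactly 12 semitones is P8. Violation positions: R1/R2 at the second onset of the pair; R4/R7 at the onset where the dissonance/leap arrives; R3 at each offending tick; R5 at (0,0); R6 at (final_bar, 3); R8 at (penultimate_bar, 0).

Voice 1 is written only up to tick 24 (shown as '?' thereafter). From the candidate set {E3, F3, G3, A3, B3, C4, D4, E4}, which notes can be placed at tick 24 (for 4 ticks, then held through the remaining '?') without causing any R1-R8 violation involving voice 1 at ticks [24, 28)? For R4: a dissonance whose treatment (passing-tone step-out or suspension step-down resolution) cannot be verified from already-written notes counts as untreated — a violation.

{B3, C4, E4, G3}

E3: violates R2
F3: violates R4
G3: legal
A3: violates R4
B3: legal
C4: legal
D4: violates R4
E4: legal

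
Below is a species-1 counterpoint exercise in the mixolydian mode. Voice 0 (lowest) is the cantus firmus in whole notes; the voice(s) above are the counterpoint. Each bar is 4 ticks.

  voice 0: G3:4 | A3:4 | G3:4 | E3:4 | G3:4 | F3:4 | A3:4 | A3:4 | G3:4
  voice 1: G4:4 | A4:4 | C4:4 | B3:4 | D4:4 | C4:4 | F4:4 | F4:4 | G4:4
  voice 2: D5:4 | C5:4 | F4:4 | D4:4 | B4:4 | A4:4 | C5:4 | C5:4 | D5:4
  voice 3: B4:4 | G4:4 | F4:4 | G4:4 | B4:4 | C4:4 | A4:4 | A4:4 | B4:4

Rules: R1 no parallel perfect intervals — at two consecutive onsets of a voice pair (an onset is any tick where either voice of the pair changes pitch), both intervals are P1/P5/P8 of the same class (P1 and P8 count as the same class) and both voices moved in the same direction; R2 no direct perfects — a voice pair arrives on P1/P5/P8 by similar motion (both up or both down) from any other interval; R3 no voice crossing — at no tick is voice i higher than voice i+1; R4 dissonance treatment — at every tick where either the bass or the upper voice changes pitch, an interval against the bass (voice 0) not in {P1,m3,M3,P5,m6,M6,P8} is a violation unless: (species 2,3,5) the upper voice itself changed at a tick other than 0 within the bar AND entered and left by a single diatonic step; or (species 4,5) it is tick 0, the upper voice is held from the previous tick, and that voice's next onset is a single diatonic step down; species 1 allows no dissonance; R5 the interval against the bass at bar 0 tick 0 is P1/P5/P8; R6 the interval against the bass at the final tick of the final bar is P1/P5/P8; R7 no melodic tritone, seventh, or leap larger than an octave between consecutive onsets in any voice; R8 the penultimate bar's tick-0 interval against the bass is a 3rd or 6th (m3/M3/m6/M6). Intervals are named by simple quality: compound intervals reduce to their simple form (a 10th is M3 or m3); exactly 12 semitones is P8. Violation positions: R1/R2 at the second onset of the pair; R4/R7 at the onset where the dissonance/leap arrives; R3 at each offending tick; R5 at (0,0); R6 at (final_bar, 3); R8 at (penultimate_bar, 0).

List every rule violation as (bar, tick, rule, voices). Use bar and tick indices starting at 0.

bar 0: v0=G3 v1=G4 v2=D5 v3=B4 downbeat M3
bar 1: v0=A3 v1=A4 v2=C5 v3=G4 downbeat m7
bar 2: v0=G3 v1=C4 v2=F4 v3=F4 downbeat m7
bar 3: v0=E3 v1=B3 v2=D4 v3=G4 downbeat m3
bar 4: v0=G3 v1=D4 v2=B4 v3=B4 downbeat M3
bar 5: v0=F3 v1=C4 v2=A4 v3=C4 downbeat P5
bar 6: v0=A3 v1=F4 v2=C5 v3=A4 downbeat P8
bar 7: v0=A3 v1=F4 v2=C5 v3=A4 downbeat P8
bar 8: v0=G3 v1=G4 v2=D5 v3=B4 downbeat M3
  -> R3 @ bar 0 tick 0 v(2, 3): D5 above B4
  -> R5 @ bar 0 tick 0 v(0, 3): opens on M3
  -> R3 @ bar 0 tick 1 v(2, 3): D5 above B4
  -> R3 @ bar 0 tick 2 v(2, 3): D5 above B4
  -> R3 @ bar 0 tick 3 v(2, 3): D5 above B4
  -> R1 @ bar 1 tick 0 v(0, 1): G3/G4 P8 -> A3/A4 P8 similar
  -> R3 @ bar 1 tick 0 v(2, 3): C5 above G4
  -> R4 @ bar 1 tick 0 v(0, 3): A3/G4 m7 untreated
  -> R3 @ bar 1 tick 1 v(2, 3): C5 above G4
  -> R3 @ bar 1 tick 2 v(2, 3): C5 above G4
  -> R3 @ bar 1 tick 3 v(2, 3): C5 above G4
  -> R2 @ bar 2 tick 0 v(2, 3): C5/G4 P4 -> F4/F4 P1 similar
  -> R4 @ bar 2 tick 0 v(0, 1): G3/C4 P4 untreated
  -> R4 @ bar 2 tick 0 v(0, 2): G3/F4 m7 untreated
  -> R4 @ bar 2 tick 0 v(0, 3): G3/F4 m7 untreated
  -> R2 @ bar 3 tick 0 v(0, 1): G3/C4 P4 -> E3/B3 P5 similar
  -> R4 @ bar 3 tick 0 v(0, 2): E3/D4 m7 untreated
  -> R1 @ bar 4 tick 0 v(0, 1): E3/B3 P5 -> G3/D4 P5 similar
  -> R2 @ bar 4 tick 0 v(2, 3): D4/G4 P4 -> B4/B4 P1 similar
  -> R1 @ bar 5 tick 0 v(0, 1): G3/D4 P5 -> F3/C4 P5 similar
  -> R2 @ bar 5 tick 0 v(0, 3): G3/B4 M3 -> F3/C4 P5 similar
  -> R2 @ bar 5 tick 0 v(1, 3): D4/B4 M6 -> C4/C4 P1 similar
  -> R3 @ bar 5 tick 0 v(2, 3): A4 above C4
  -> R7 @ bar 5 tick 0 v(3,): B4->C4 leap 11st
  -> R3 @ bar 5 tick 1 v(2, 3): A4 above C4
  -> R3 @ bar 5 tick 2 v(2, 3): A4 above C4
  -> R3 @ bar 5 tick 3 v(2, 3): A4 above C4
  -> R2 @ bar 6 tick 0 v(0, 3): F3/C4 P5 -> A3/A4 P8 similar
  -> R2 @ bar 6 tick 0 v(1, 2): C4/A4 M6 -> F4/C5 P5 similar
  -> R3 @ bar 6 tick 0 v(2, 3): C5 above A4
  -> R3 @ bar 6 tick 1 v(2, 3): C5 above A4
  -> R3 @ bar 6 tick 2 v(2, 3): C5 above A4
  -> R3 @ bar 6 tick 3 v(2, 3): C5 above A4
  -> R3 @ bar 7 tick 0 v(2, 3): C5 above A4
  -> R8 @ bar 7 tick 0 v(0, 3): penult P8 not 3rd/6th
  -> R3 @ bar 7 tick 1 v(2, 3): C5 above A4
  -> R3 @ bar 7 tick 2 v(2, 3): C5 above A4
  -> R3 @ bar 7 tick 3 v(2, 3): C5 above A4
  -> R1 @ bar 8 tick 0 v(1, 2): F4/C5 P5 -> G4/D5 P5 similar
  -> R3 @ bar 8 tick 0 v(2, 3): D5 above B4
  -> R3 @ bar 8 tick 1 v(2, 3): D5 above B4
  -> R3 @ bar 8 tick 2 v(2, 3): D5 above B4
  -> R3 @ bar 8 tick 3 v(2, 3): D5 above B4
  -> R6 @ bar 8 tick 3 v(0, 3): closes on M3

(0, 0, R3, (2, 3))
(0, 0, R5, (0, 3))
(0, 1, R3, (2, 3))
(0, 2, R3, (2, 3))
(0, 3, R3, (2, 3))
(1, 0, R1, (0, 1))
(1, 0, R3, (2, 3))
(1, 0, R4, (0, 3))
(1, 1, R3, (2, 3))
(1, 2, R3, (2, 3))
(1, 3, R3, (2, 3))
(2, 0, R2, (2, 3))
(2, 0, R4, (0, 1))
(2, 0, R4, (0, 2))
(2, 0, R4, (0, 3))
(3, 0, R2, (0, 1))
(3, 0, R4, (0, 2))
(4, 0, R1, (0, 1))
(4, 0, R2, (2, 3))
(5, 0, R1, (0, 1))
(5, 0, R2, (0, 3))
(5, 0, R2, (1, 3))
(5, 0, R3, (2, 3))
(5, 0, R7, (3,))
(5, 1, R3, (2, 3))
(5, 2, R3, (2, 3))
(5, 3, R3, (2, 3))
(6, 0, R2, (0, 3))
(6, 0, R2, (1, 2))
(6, 0, R3, (2, 3))
(6, 1, R3, (2, 3))
(6, 2, R3, (2, 3))
(6, 3, R3, (2, 3))
(7, 0, R3, (2, 3))
(7, 0, R8, (0, 3))
(7, 1, R3, (2, 3))
(7, 2, R3, (2, 3))
(7, 3, R3, (2, 3))
(8, 0, R1, (1, 2))
(8, 0, R3, (2, 3))
(8, 1, R3, (2, 3))
(8, 2, R3, (2, 3))
(8, 3, R3, (2, 3))
(8, 3, R6, (0, 3))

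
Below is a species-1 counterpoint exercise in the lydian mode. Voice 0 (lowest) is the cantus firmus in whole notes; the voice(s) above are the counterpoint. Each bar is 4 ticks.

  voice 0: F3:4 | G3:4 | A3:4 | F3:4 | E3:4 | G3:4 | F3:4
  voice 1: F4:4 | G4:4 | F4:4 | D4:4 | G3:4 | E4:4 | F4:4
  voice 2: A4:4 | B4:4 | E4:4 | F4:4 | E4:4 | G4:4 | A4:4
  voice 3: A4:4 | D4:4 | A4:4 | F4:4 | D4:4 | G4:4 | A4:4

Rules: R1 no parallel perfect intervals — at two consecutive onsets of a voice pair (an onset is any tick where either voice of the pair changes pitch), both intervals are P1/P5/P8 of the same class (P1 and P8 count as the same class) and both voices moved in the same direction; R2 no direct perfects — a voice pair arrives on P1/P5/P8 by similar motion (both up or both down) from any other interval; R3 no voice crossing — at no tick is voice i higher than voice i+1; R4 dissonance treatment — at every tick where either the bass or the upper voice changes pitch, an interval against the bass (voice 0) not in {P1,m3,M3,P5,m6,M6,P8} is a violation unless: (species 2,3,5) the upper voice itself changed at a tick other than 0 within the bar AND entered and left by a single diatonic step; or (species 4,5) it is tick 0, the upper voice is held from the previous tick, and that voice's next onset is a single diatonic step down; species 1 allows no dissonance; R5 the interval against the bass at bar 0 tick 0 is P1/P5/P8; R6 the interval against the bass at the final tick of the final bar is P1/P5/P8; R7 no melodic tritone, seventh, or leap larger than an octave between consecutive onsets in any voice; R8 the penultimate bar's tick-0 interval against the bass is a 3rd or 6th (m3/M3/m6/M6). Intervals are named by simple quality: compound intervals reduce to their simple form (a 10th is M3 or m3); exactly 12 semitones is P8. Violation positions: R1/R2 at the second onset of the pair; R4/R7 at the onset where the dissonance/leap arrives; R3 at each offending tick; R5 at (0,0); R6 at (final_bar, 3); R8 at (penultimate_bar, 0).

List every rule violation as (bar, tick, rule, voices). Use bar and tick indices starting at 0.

bar 0: v0=F3 v1=F4 v2=A4 v3=A4 downbeat M3
bar 1: v0=G3 v1=G4 v2=B4 v3=D4 downbeat P5
bar 2: v0=A3 v1=F4 v2=E4 v3=A4 downbeat P8
bar 3: v0=F3 v1=D4 v2=F4 v3=F4 downbeat P8
bar 4: v0=E3 v1=G3 v2=E4 v3=D4 downbeat m7
bar 5: v0=G3 v1=E4 v2=G4 v3=G4 downbeat P8
bar 6: v0=F3 v1=F4 v2=A4 v3=A4 downbeat M3
  -> R5 @ bar 0 tick 0 v(0, 2): opens on M3
  -> R5 @ bar 0 tick 0 v(0, 3): opens on M3
  -> R1 @ bar 1 tick 0 v(0, 1): F3/F4 P8 -> G3/G4 P8 similar
  -> R3 @ bar 1 tick 0 v(2, 3): B4 above D4
  -> R3 @ bar 1 tick 1 v(2, 3): B4 above D4
  -> R3 @ bar 1 tick 2 v(2, 3): B4 above D4
  -> R3 @ bar 1 tick 3 v(2, 3): B4 above D4
  -> R2 @ bar 2 tick 0 v(0, 3): G3/D4 P5 -> A3/A4 P8 similar
  -> R3 @ bar 2 tick 0 v(1, 2): F4 above E4
  -> R3 @ bar 2 tick 1 v(1, 2): F4 above E4
  -> R3 @ bar 2 tick 2 v(1, 2): F4 above E4
  -> R3 @ bar 2 tick 3 v(1, 2): F4 above E4
  -> R1 @ bar 3 tick 0 v(0, 3): A3/A4 P8 -> F3/F4 P8 similar
  -> R1 @ bar 4 tick 0 v(0, 2): F3/F4 P8 -> E3/E4 P8 similar
  -> R2 @ bar 4 tick 0 v(1, 3): D4/F4 m3 -> G3/D4 P5 similar
  -> R3 @ bar 4 tick 0 v(2, 3): E4 above D4
  -> R4 @ bar 4 tick 0 v(0, 3): E3/D4 m7 untreated
  -> R3 @ bar 4 tick 1 v(2, 3): E4 above D4
  -> R3 @ bar 4 tick 2 v(2, 3): E4 above D4
  -> R3 @ bar 4 tick 3 v(2, 3): E4 above D4
  -> R1 @ bar 5 tick 0 v(0, 2): E3/E4 P8 -> G3/G4 P8 similar
  -> R2 @ bar 5 tick 0 v(0, 3): E3/D4 m7 -> G3/G4 P8 similar
  -> R2 @ bar 5 tick 0 v(2, 3): E4/D4 M2 -> G4/G4 P1 similar
  -> R8 @ bar 5 tick 0 v(0, 2): penult P8 not 3rd/6th
  -> R8 @ bar 5 tick 0 v(0, 3): penult P8 not 3rd/6th
  -> R1 @ bar 6 tick 0 v(2, 3): G4/G4 P1 -> A4/A4 P1 similar
  -> R6 @ bar 6 tick 3 v(0, 2): closes on M3
  -> R6 @ bar 6 tick 3 v(0, 3): closes on M3

(0, 0, R5, (0, 2))
(0, 0, R5, (0, 3))
(1, 0, R1, (0, 1))
(1, 0, R3, (2, 3))
(1, 1, R3, (2, 3))
(1, 2, R3, (2, 3))
(1, 3, R3, (2, 3))
(2, 0, R2, (0, 3))
(2, 0, R3, (1, 2))
(2, 1, R3, (1, 2))
(2, 2, R3, (1, 2))
(2, 3, R3, (1, 2))
(3, 0, R1, (0, 3))
(4, 0, R1, (0, 2))
(4, 0, R2, (1, 3))
(4, 0, R3, (2, 3))
(4, 0, R4, (0, 3))
(4, 1, R3, (2, 3))
(4, 2, R3, (2, 3))
(4, 3, R3, (2, 3))
(5, 0, R1, (0, 2))
(5, 0, R2, (0, 3))
(5, 0, R2, (2, 3))
(5, 0, R8, (0, 2))
(5, 0, R8, (0, 3))
(6, 0, R1, (2, 3))
(6, 3, R6, (0, 2))
(6, 3, R6, (0, 3))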